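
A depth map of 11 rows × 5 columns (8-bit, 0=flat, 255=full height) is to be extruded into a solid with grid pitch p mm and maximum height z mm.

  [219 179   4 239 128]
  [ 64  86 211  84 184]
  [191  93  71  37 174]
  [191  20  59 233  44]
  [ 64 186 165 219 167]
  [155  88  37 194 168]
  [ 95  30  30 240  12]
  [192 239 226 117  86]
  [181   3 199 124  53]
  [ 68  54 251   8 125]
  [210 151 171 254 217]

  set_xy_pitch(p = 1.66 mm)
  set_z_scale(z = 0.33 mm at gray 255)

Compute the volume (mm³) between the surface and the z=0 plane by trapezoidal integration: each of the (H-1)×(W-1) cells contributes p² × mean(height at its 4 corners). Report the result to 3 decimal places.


18.199

height_mm = gray/255 × 0.33; cell vol = 1.66² × mean(4 corners)
unit = 1.66² × 0.33 / (4×255) = 0.000891518 mm³ per gray-sum
row 0: Σ corner-gray over 4 cells = 2201  → 1.9622
row 1: Σ corner-gray over 4 cells = 1777  → 1.5842
row 2: Σ corner-gray over 4 cells = 1626  → 1.4496
row 3: Σ corner-gray over 4 cells = 2230  → 1.9881
row 4: Σ corner-gray over 4 cells = 2332  → 2.0790
row 5: Σ corner-gray over 4 cells = 1668  → 1.4871
row 6: Σ corner-gray over 4 cells = 2149  → 1.9159
row 7: Σ corner-gray over 4 cells = 2328  → 2.0755
row 8: Σ corner-gray over 4 cells = 1705  → 1.5200
row 9: Σ corner-gray over 4 cells = 2398  → 2.1379
Σ rows: total corner-gray = 20414  → 18.1994 mm³


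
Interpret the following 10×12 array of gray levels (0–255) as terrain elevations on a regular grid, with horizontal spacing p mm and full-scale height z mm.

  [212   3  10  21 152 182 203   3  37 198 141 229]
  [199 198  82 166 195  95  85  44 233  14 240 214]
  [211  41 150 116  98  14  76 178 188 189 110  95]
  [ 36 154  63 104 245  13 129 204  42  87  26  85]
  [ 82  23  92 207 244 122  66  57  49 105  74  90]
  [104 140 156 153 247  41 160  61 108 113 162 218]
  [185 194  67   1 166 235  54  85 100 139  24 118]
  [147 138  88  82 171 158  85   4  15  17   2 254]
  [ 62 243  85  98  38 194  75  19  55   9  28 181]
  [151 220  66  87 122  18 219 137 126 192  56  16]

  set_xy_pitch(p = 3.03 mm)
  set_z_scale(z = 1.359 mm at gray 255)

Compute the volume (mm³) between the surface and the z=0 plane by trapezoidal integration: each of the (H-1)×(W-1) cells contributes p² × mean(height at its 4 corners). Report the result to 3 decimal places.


539.049

height_mm = gray/255 × 1.359; cell vol = 3.03² × mean(4 corners)
unit = 3.03² × 1.359 / (4×255) = 0.0122322 mm³ per gray-sum
row 0: Σ corner-gray over 11 cells = 5458  → 66.7633
row 1: Σ corner-gray over 11 cells = 5743  → 70.2495
row 2: Σ corner-gray over 11 cells = 4881  → 59.7054
row 3: Σ corner-gray over 11 cells = 4505  → 55.1061
row 4: Σ corner-gray over 11 cells = 5254  → 64.2680
row 5: Σ corner-gray over 11 cells = 5437  → 66.5065
row 6: Σ corner-gray over 11 cells = 4354  → 53.2590
row 7: Σ corner-gray over 11 cells = 3852  → 47.1184
row 8: Σ corner-gray over 11 cells = 4584  → 56.0724
Σ rows: total corner-gray = 44068  → 539.0486 mm³


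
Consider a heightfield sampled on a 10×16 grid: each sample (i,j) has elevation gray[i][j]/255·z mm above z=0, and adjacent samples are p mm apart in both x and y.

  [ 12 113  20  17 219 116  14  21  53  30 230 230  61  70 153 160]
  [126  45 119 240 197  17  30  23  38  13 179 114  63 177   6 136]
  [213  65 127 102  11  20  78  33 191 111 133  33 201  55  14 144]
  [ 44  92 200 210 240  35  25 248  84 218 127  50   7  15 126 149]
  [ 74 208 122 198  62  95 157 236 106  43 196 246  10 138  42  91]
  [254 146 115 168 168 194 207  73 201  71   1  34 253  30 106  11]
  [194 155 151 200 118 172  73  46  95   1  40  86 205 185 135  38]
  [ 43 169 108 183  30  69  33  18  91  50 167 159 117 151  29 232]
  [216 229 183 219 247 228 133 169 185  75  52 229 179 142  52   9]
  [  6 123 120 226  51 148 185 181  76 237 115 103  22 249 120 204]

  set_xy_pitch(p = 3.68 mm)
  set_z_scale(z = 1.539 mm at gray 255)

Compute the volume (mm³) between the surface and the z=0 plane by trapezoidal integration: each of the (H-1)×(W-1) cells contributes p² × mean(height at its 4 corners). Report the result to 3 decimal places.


height_mm = gray/255 × 1.539; cell vol = 3.68² × mean(4 corners)
unit = 3.68² × 1.539 / (4×255) = 0.0204331 mm³ per gray-sum
row 0: Σ corner-gray over 15 cells = 5650  → 115.4470
row 1: Σ corner-gray over 15 cells = 5489  → 112.1572
row 2: Σ corner-gray over 15 cells = 6252  → 127.7477
row 3: Σ corner-gray over 15 cells = 7430  → 151.8179
row 4: Σ corner-gray over 15 cells = 7682  → 156.9670
row 5: Σ corner-gray over 15 cells = 7355  → 150.2854
row 6: Σ corner-gray over 15 cells = 6579  → 134.4293
row 7: Σ corner-gray over 15 cells = 7892  → 161.2580
row 8: Σ corner-gray over 15 cells = 8991  → 183.7139
Σ rows: total corner-gray = 63320  → 1293.8234 mm³

1293.823


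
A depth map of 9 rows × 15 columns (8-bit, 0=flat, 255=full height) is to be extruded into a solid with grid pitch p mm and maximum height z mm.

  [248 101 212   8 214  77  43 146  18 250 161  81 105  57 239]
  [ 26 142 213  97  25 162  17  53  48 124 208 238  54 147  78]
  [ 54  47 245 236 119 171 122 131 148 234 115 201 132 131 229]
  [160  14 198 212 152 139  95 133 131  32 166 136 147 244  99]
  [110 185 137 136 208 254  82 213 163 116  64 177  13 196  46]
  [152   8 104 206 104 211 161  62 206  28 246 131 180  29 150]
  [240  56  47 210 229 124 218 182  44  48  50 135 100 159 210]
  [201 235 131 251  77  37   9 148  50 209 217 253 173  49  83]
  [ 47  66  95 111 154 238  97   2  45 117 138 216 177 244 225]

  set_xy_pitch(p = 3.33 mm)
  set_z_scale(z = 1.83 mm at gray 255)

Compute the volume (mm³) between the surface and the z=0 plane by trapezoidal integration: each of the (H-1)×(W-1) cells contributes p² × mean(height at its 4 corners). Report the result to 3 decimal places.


1202.859

height_mm = gray/255 × 1.83; cell vol = 3.33² × mean(4 corners)
unit = 3.33² × 1.83 / (4×255) = 0.0198948 mm³ per gray-sum
row 0: Σ corner-gray over 14 cells = 6593  → 131.1664
row 1: Σ corner-gray over 14 cells = 7507  → 149.3502
row 2: Σ corner-gray over 14 cells = 8204  → 163.2169
row 3: Σ corner-gray over 14 cells = 7901  → 157.1887
row 4: Σ corner-gray over 14 cells = 7698  → 153.1501
row 5: Σ corner-gray over 14 cells = 7308  → 145.3911
row 6: Σ corner-gray over 14 cells = 7616  → 151.5187
row 7: Σ corner-gray over 14 cells = 7634  → 151.8768
Σ rows: total corner-gray = 60461  → 1202.8590 mm³


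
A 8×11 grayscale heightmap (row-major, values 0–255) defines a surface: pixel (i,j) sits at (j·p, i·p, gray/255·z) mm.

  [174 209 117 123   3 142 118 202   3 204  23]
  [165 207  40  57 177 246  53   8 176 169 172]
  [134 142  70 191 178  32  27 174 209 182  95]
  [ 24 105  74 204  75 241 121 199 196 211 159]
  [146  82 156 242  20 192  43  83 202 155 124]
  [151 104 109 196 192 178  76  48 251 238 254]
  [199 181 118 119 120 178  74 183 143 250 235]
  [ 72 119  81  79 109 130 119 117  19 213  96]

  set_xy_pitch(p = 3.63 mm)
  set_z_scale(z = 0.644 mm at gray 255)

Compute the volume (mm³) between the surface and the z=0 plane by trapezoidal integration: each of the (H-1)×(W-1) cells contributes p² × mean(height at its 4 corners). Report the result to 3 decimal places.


325.152

height_mm = gray/255 × 0.644; cell vol = 3.63² × mean(4 corners)
unit = 3.63² × 0.644 / (4×255) = 0.00831953 mm³ per gray-sum
row 0: Σ corner-gray over 10 cells = 5042  → 41.9471
row 1: Σ corner-gray over 10 cells = 5242  → 43.6110
row 2: Σ corner-gray over 10 cells = 5674  → 47.2050
row 3: Σ corner-gray over 10 cells = 5655  → 47.0470
row 4: Σ corner-gray over 10 cells = 5809  → 48.3282
row 5: Σ corner-gray over 10 cells = 6355  → 52.8706
row 6: Σ corner-gray over 10 cells = 5306  → 44.1434
Σ rows: total corner-gray = 39083  → 325.1523 mm³


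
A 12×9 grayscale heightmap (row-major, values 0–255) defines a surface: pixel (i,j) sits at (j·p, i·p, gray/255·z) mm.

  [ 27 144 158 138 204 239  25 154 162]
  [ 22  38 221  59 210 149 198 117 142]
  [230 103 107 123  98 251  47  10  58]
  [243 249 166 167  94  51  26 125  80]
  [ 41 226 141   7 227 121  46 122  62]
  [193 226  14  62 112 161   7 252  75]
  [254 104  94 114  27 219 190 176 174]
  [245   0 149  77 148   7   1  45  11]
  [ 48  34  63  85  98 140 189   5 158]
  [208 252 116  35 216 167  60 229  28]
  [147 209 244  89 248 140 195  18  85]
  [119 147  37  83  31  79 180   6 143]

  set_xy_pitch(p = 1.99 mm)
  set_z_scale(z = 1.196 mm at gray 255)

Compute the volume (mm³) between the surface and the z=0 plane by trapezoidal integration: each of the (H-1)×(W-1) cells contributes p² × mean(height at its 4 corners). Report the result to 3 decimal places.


height_mm = gray/255 × 1.196; cell vol = 1.99² × mean(4 corners)
unit = 1.99² × 1.196 / (4×255) = 0.00464341 mm³ per gray-sum
row 0: Σ corner-gray over 8 cells = 4461  → 20.7143
row 1: Σ corner-gray over 8 cells = 3914  → 18.1743
row 2: Σ corner-gray over 8 cells = 3845  → 17.8539
row 3: Σ corner-gray over 8 cells = 3962  → 18.3972
row 4: Σ corner-gray over 8 cells = 3819  → 17.7332
row 5: Σ corner-gray over 8 cells = 4212  → 19.5580
row 6: Σ corner-gray over 8 cells = 3386  → 15.7226
row 7: Σ corner-gray over 8 cells = 2544  → 11.8128
row 8: Σ corner-gray over 8 cells = 3820  → 17.7378
row 9: Σ corner-gray over 8 cells = 4904  → 22.7713
row 10: Σ corner-gray over 8 cells = 3906  → 18.1372
Σ rows: total corner-gray = 42773  → 198.6126 mm³

198.613


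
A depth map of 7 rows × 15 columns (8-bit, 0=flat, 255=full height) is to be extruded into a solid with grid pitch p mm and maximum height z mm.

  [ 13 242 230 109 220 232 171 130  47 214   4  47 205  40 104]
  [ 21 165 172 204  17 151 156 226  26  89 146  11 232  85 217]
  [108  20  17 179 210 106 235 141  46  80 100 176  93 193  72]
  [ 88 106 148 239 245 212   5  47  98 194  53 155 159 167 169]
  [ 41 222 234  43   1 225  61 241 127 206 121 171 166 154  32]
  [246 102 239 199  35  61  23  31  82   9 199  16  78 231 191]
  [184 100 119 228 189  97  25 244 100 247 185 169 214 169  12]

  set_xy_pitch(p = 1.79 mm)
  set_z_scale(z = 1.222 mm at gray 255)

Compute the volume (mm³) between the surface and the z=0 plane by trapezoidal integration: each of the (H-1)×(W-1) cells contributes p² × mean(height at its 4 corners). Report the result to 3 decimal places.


height_mm = gray/255 × 1.222; cell vol = 1.79² × mean(4 corners)
unit = 1.79² × 1.222 / (4×255) = 0.00383864 mm³ per gray-sum
row 0: Σ corner-gray over 14 cells = 7497  → 28.7783
row 1: Σ corner-gray over 14 cells = 6970  → 26.7553
row 2: Σ corner-gray over 14 cells = 7285  → 27.9645
row 3: Σ corner-gray over 14 cells = 7930  → 30.4404
row 4: Σ corner-gray over 14 cells = 7064  → 27.1161
row 5: Σ corner-gray over 14 cells = 7415  → 28.4635
Σ rows: total corner-gray = 44161  → 169.5181 mm³

169.518


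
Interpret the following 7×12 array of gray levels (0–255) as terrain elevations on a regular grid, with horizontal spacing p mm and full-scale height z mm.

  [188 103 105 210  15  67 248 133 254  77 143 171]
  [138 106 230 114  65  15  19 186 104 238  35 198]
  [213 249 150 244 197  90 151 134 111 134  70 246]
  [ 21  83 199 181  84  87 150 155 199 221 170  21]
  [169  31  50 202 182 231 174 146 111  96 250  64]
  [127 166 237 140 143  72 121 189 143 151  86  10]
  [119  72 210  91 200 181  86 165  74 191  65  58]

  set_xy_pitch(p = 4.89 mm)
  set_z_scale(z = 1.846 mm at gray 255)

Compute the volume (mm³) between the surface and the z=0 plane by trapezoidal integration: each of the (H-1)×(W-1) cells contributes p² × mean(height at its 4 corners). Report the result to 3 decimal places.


1588.150

height_mm = gray/255 × 1.846; cell vol = 4.89² × mean(4 corners)
unit = 4.89² × 1.846 / (4×255) = 0.0432762 mm³ per gray-sum
row 0: Σ corner-gray over 11 cells = 5629  → 243.6018
row 1: Σ corner-gray over 11 cells = 6079  → 263.0761
row 2: Σ corner-gray over 11 cells = 6619  → 286.4452
row 3: Σ corner-gray over 11 cells = 6279  → 271.7313
row 4: Σ corner-gray over 11 cells = 6212  → 268.8318
row 5: Σ corner-gray over 11 cells = 5880  → 254.4641
Σ rows: total corner-gray = 36698  → 1588.1504 mm³


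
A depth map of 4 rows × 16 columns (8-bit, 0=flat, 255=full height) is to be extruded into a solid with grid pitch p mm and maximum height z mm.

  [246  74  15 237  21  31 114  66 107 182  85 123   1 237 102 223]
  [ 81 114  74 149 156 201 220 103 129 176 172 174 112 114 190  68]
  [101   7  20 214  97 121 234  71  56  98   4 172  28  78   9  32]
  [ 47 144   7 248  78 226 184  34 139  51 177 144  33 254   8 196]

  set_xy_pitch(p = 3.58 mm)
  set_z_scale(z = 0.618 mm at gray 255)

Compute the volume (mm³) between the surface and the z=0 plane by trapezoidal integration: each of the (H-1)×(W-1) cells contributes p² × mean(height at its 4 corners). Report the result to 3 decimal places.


160.678

height_mm = gray/255 × 0.618; cell vol = 3.58² × mean(4 corners)
unit = 3.58² × 0.618 / (4×255) = 0.00776523 mm³ per gray-sum
row 0: Σ corner-gray over 15 cells = 7576  → 58.8294
row 1: Σ corner-gray over 15 cells = 6868  → 53.3316
row 2: Σ corner-gray over 15 cells = 6248  → 48.5172
Σ rows: total corner-gray = 20692  → 160.6782 mm³


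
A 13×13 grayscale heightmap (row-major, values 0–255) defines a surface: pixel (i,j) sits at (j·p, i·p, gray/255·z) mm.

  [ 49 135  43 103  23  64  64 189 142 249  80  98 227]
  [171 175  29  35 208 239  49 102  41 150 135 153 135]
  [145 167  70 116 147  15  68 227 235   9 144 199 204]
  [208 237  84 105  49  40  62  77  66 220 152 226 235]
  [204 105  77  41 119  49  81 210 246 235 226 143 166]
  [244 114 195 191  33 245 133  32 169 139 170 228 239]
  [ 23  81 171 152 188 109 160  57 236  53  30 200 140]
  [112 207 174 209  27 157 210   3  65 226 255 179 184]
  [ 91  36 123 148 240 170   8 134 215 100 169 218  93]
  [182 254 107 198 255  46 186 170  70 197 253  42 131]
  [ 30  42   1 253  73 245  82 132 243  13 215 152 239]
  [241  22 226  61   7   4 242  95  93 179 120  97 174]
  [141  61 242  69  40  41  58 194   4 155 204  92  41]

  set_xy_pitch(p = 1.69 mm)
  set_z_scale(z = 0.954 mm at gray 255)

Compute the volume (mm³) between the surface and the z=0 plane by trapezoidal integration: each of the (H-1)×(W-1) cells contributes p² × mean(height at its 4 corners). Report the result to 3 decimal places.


height_mm = gray/255 × 0.954; cell vol = 1.69² × mean(4 corners)
unit = 1.69² × 0.954 / (4×255) = 0.00267129 mm³ per gray-sum
row 0: Σ corner-gray over 12 cells = 5594  → 14.9432
row 1: Σ corner-gray over 12 cells = 6081  → 16.2441
row 2: Σ corner-gray over 12 cells = 6222  → 16.6208
row 3: Σ corner-gray over 12 cells = 6513  → 17.3981
row 4: Σ corner-gray over 12 cells = 7215  → 19.2734
row 5: Σ corner-gray over 12 cells = 6818  → 18.2129
row 6: Σ corner-gray over 12 cells = 6757  → 18.0499
row 7: Σ corner-gray over 12 cells = 7026  → 18.7685
row 8: Σ corner-gray over 12 cells = 7175  → 19.1665
row 9: Σ corner-gray over 12 cells = 7040  → 18.8059
row 10: Σ corner-gray over 12 cells = 5878  → 15.7019
row 11: Σ corner-gray over 12 cells = 5209  → 13.9148
Σ rows: total corner-gray = 77528  → 207.1000 mm³

207.100


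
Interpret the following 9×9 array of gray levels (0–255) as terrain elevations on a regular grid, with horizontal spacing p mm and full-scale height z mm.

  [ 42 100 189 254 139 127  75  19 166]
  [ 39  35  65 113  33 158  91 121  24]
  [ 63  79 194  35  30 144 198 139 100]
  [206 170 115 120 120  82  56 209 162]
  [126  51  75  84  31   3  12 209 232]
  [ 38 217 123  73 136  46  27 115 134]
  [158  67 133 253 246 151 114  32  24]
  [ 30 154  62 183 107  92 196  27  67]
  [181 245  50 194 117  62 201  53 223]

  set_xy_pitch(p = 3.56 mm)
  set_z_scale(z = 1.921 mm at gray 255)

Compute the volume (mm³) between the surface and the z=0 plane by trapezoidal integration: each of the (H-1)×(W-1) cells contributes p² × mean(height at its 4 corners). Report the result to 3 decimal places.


677.200

height_mm = gray/255 × 1.921; cell vol = 3.56² × mean(4 corners)
unit = 3.56² × 1.921 / (4×255) = 0.0238686 mm³ per gray-sum
row 0: Σ corner-gray over 8 cells = 3309  → 78.9812
row 1: Σ corner-gray over 8 cells = 3096  → 73.8972
row 2: Σ corner-gray over 8 cells = 3913  → 93.3979
row 3: Σ corner-gray over 8 cells = 3400  → 81.1533
row 4: Σ corner-gray over 8 cells = 2934  → 70.0305
row 5: Σ corner-gray over 8 cells = 3820  → 91.1781
row 6: Σ corner-gray over 8 cells = 3913  → 93.3979
row 7: Σ corner-gray over 8 cells = 3987  → 95.1642
Σ rows: total corner-gray = 28372  → 677.2003 mm³


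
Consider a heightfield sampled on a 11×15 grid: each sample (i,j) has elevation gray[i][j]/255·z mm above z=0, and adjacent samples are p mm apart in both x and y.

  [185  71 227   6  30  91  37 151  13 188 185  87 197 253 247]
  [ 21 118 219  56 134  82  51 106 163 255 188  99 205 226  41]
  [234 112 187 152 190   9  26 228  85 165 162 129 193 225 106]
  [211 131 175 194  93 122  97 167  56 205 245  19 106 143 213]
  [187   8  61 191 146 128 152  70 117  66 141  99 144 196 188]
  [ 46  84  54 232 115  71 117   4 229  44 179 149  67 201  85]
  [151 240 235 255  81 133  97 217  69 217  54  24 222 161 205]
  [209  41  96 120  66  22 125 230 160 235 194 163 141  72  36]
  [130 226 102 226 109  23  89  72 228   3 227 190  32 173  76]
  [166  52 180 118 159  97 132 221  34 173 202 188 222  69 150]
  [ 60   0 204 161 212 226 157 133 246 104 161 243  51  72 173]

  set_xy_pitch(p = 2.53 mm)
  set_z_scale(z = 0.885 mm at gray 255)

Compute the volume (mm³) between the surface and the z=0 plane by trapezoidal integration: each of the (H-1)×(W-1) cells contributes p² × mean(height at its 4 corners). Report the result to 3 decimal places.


height_mm = gray/255 × 0.885; cell vol = 2.53² × mean(4 corners)
unit = 2.53² × 0.885 / (4×255) = 0.00555372 mm³ per gray-sum
row 0: Σ corner-gray over 14 cells = 7370  → 40.9309
row 1: Σ corner-gray over 14 cells = 7932  → 44.0521
row 2: Σ corner-gray over 14 cells = 7996  → 44.4076
row 3: Σ corner-gray over 14 cells = 7343  → 40.7810
row 4: Σ corner-gray over 14 cells = 6636  → 36.8545
row 5: Σ corner-gray over 14 cells = 7589  → 42.1472
row 6: Σ corner-gray over 14 cells = 7941  → 44.1021
row 7: Σ corner-gray over 14 cells = 7181  → 39.8813
row 8: Σ corner-gray over 14 cells = 7616  → 42.2971
row 9: Σ corner-gray over 14 cells = 8183  → 45.4461
Σ rows: total corner-gray = 75787  → 420.8999 mm³

420.900


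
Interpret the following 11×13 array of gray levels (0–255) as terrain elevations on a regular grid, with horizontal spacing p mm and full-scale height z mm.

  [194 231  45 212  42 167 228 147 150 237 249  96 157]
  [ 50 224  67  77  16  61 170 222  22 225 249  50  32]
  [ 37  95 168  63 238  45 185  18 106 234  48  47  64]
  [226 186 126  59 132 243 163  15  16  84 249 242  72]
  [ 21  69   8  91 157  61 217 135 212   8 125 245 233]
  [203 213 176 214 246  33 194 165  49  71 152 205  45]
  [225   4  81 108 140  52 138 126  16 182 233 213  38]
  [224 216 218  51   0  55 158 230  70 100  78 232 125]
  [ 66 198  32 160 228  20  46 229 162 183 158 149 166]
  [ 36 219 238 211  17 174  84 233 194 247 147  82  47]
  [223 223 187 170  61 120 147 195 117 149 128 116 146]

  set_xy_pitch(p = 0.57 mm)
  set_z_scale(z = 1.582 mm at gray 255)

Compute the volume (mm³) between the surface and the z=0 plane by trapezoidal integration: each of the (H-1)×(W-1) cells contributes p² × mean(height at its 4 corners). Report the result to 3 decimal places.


height_mm = gray/255 × 1.582; cell vol = 0.57² × mean(4 corners)
unit = 0.57² × 1.582 / (4×255) = 0.000503914 mm³ per gray-sum
row 0: Σ corner-gray over 12 cells = 6807  → 3.4301
row 1: Σ corner-gray over 12 cells = 5443  → 2.7428
row 2: Σ corner-gray over 12 cells = 5923  → 2.9847
row 3: Σ corner-gray over 12 cells = 6238  → 3.1434
row 4: Σ corner-gray over 12 cells = 6594  → 3.3228
row 5: Σ corner-gray over 12 cells = 6533  → 3.2921
row 6: Σ corner-gray over 12 cells = 6014  → 3.0305
row 7: Σ corner-gray over 12 cells = 6527  → 3.2890
row 8: Σ corner-gray over 12 cells = 7137  → 3.5964
row 9: Σ corner-gray over 12 cells = 7370  → 3.7138
Σ rows: total corner-gray = 64586  → 32.5458 mm³

32.546


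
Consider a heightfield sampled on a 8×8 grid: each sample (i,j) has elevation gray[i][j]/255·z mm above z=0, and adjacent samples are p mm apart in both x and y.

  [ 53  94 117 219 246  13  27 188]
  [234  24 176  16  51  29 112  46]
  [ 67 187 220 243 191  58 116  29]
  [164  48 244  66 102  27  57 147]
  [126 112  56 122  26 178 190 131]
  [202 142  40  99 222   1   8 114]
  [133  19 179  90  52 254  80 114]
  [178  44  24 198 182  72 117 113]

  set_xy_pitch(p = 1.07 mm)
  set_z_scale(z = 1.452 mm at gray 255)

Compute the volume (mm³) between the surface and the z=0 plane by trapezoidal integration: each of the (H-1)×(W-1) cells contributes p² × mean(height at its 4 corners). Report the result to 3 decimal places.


height_mm = gray/255 × 1.452; cell vol = 1.07² × mean(4 corners)
unit = 1.07² × 1.452 / (4×255) = 0.0016298 mm³ per gray-sum
row 0: Σ corner-gray over 7 cells = 2769  → 4.5129
row 1: Σ corner-gray over 7 cells = 3222  → 5.2512
row 2: Σ corner-gray over 7 cells = 3525  → 5.7450
row 3: Σ corner-gray over 7 cells = 3024  → 4.9285
row 4: Σ corner-gray over 7 cells = 2965  → 4.8324
row 5: Σ corner-gray over 7 cells = 2935  → 4.7835
row 6: Σ corner-gray over 7 cells = 3160  → 5.1502
Σ rows: total corner-gray = 21600  → 35.2037 mm³

35.204


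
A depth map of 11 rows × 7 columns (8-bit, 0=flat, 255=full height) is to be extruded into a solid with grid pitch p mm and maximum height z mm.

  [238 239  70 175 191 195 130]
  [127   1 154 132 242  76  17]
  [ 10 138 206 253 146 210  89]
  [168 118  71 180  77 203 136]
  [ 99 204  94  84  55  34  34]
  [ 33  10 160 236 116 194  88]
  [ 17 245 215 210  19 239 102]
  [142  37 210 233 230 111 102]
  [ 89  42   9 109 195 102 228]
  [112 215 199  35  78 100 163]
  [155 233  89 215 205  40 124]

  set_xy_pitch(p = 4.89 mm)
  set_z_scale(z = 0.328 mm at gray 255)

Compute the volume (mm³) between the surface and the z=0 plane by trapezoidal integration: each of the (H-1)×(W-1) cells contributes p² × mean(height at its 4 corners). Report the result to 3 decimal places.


height_mm = gray/255 × 0.328; cell vol = 4.89² × mean(4 corners)
unit = 4.89² × 0.328 / (4×255) = 0.00768938 mm³ per gray-sum
row 0: Σ corner-gray over 6 cells = 3462  → 26.6206
row 1: Σ corner-gray over 6 cells = 3359  → 25.8286
row 2: Σ corner-gray over 6 cells = 3607  → 27.7356
row 3: Σ corner-gray over 6 cells = 2677  → 20.5845
row 4: Σ corner-gray over 6 cells = 2628  → 20.2077
row 5: Σ corner-gray over 6 cells = 3528  → 27.1281
row 6: Σ corner-gray over 6 cells = 3861  → 29.6887
row 7: Σ corner-gray over 6 cells = 3117  → 23.9678
row 8: Σ corner-gray over 6 cells = 2760  → 21.2227
row 9: Σ corner-gray over 6 cells = 3372  → 25.9286
Σ rows: total corner-gray = 32371  → 248.9130 mm³

248.913


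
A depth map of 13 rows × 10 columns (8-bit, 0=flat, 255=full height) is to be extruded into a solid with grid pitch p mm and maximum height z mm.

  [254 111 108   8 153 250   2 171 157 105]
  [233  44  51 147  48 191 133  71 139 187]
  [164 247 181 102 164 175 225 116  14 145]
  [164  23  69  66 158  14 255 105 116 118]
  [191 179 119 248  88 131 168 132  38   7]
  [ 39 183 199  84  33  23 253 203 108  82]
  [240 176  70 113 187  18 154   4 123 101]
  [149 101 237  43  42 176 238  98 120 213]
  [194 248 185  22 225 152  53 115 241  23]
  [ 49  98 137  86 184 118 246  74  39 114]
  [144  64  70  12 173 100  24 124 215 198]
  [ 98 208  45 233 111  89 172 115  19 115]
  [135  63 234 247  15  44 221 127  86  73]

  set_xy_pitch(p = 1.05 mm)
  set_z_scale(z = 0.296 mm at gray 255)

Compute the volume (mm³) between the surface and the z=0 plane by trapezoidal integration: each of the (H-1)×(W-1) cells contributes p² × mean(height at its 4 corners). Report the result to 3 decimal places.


height_mm = gray/255 × 0.296; cell vol = 1.05² × mean(4 corners)
unit = 1.05² × 0.296 / (4×255) = 0.000319941 mm³ per gray-sum
row 0: Σ corner-gray over 9 cells = 4347  → 1.3908
row 1: Σ corner-gray over 9 cells = 4825  → 1.5437
row 2: Σ corner-gray over 9 cells = 4651  → 1.4880
row 3: Σ corner-gray over 9 cells = 4298  → 1.3751
row 4: Σ corner-gray over 9 cells = 4697  → 1.5028
row 5: Σ corner-gray over 9 cells = 4324  → 1.3834
row 6: Σ corner-gray over 9 cells = 4503  → 1.4407
row 7: Σ corner-gray over 9 cells = 5171  → 1.6544
row 8: Σ corner-gray over 9 cells = 4826  → 1.5440
row 9: Σ corner-gray over 9 cells = 4033  → 1.2903
row 10: Σ corner-gray over 9 cells = 4103  → 1.3127
row 11: Σ corner-gray over 9 cells = 4479  → 1.4330
Σ rows: total corner-gray = 54257  → 17.3590 mm³

17.359


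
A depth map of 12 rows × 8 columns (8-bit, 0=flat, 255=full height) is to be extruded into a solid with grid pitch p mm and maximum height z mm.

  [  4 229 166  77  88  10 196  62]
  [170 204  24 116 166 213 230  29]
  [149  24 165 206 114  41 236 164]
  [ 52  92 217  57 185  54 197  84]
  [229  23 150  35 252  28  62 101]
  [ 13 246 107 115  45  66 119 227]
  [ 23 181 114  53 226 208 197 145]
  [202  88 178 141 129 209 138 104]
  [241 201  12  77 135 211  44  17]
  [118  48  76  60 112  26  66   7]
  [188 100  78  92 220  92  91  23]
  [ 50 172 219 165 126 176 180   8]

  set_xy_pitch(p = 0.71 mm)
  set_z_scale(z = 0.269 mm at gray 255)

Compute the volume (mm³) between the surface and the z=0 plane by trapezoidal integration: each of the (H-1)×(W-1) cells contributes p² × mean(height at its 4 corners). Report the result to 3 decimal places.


5.035

height_mm = gray/255 × 0.269; cell vol = 0.71² × mean(4 corners)
unit = 0.71² × 0.269 / (4×255) = 0.000132944 mm³ per gray-sum
row 0: Σ corner-gray over 7 cells = 3703  → 0.4923
row 1: Σ corner-gray over 7 cells = 3990  → 0.5304
row 2: Σ corner-gray over 7 cells = 3625  → 0.4819
row 3: Σ corner-gray over 7 cells = 3170  → 0.4214
row 4: Σ corner-gray over 7 cells = 3066  → 0.4076
row 5: Σ corner-gray over 7 cells = 3762  → 0.5001
row 6: Σ corner-gray over 7 cells = 4198  → 0.5581
row 7: Σ corner-gray over 7 cells = 3690  → 0.4906
row 8: Σ corner-gray over 7 cells = 2519  → 0.3349
row 9: Σ corner-gray over 7 cells = 2458  → 0.3268
row 10: Σ corner-gray over 7 cells = 3691  → 0.4907
Σ rows: total corner-gray = 37872  → 5.0349 mm³


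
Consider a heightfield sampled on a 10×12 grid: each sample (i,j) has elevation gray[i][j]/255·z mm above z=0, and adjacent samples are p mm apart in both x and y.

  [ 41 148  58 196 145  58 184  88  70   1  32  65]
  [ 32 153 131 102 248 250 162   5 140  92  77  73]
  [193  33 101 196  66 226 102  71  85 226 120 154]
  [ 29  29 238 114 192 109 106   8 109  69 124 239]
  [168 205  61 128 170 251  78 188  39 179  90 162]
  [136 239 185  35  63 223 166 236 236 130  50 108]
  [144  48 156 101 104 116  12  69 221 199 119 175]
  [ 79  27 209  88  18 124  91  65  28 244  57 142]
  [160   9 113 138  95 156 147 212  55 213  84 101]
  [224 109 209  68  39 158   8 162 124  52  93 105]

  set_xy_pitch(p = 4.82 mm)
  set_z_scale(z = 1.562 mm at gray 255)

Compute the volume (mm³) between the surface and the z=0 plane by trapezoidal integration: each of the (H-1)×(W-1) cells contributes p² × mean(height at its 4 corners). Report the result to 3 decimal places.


height_mm = gray/255 × 1.562; cell vol = 4.82² × mean(4 corners)
unit = 4.82² × 1.562 / (4×255) = 0.0355775 mm³ per gray-sum
row 0: Σ corner-gray over 11 cells = 4891  → 174.0094
row 1: Σ corner-gray over 11 cells = 5624  → 200.0876
row 2: Σ corner-gray over 11 cells = 5263  → 187.2442
row 3: Σ corner-gray over 11 cells = 5572  → 198.2376
row 4: Σ corner-gray over 11 cells = 6478  → 230.4708
row 5: Σ corner-gray over 11 cells = 5979  → 212.7176
row 6: Σ corner-gray over 11 cells = 4732  → 168.3525
row 7: Σ corner-gray over 11 cells = 4828  → 171.7680
row 8: Σ corner-gray over 11 cells = 5078  → 180.6623
Σ rows: total corner-gray = 48445  → 1723.5500 mm³

1723.550


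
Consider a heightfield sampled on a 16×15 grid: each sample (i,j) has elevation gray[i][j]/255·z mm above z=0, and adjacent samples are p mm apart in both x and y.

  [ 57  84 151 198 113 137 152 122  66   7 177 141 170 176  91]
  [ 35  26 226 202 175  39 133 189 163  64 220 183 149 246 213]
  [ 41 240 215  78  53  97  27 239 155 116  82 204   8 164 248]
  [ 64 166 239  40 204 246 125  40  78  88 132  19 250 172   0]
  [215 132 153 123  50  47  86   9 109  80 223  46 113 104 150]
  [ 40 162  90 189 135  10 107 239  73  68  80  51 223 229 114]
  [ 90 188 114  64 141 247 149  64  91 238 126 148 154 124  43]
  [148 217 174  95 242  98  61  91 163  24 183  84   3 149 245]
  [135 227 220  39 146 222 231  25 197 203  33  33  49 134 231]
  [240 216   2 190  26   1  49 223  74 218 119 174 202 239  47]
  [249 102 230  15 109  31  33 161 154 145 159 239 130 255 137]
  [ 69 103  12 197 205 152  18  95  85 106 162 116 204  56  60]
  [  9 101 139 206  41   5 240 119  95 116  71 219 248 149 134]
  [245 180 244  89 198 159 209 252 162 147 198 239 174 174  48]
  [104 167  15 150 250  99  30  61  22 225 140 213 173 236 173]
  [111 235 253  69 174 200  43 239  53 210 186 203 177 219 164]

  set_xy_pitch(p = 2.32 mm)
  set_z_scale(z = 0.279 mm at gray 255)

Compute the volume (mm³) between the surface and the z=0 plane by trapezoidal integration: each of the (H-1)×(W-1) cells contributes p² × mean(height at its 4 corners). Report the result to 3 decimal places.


height_mm = gray/255 × 0.279; cell vol = 2.32² × mean(4 corners)
unit = 2.32² × 0.279 / (4×255) = 0.00147224 mm³ per gray-sum
row 0: Σ corner-gray over 14 cells = 7814  → 11.5041
row 1: Σ corner-gray over 14 cells = 7923  → 11.6646
row 2: Σ corner-gray over 14 cells = 7307  → 10.7577
row 3: Σ corner-gray over 14 cells = 6577  → 9.6830
row 4: Σ corner-gray over 14 cells = 6381  → 9.3944
row 5: Σ corner-gray over 14 cells = 7295  → 10.7400
row 6: Σ corner-gray over 14 cells = 7390  → 10.8799
row 7: Σ corner-gray over 14 cells = 7445  → 10.9609
row 8: Σ corner-gray over 14 cells = 7637  → 11.2435
row 9: Σ corner-gray over 14 cells = 7665  → 11.2848
row 10: Σ corner-gray over 14 cells = 7063  → 10.3985
row 11: Σ corner-gray over 14 cells = 6792  → 9.9995
row 12: Σ corner-gray over 14 cells = 8784  → 12.9322
row 13: Σ corner-gray over 14 cells = 8982  → 13.2237
row 14: Σ corner-gray over 14 cells = 8636  → 12.7143
Σ rows: total corner-gray = 113691  → 167.3810 mm³

167.381


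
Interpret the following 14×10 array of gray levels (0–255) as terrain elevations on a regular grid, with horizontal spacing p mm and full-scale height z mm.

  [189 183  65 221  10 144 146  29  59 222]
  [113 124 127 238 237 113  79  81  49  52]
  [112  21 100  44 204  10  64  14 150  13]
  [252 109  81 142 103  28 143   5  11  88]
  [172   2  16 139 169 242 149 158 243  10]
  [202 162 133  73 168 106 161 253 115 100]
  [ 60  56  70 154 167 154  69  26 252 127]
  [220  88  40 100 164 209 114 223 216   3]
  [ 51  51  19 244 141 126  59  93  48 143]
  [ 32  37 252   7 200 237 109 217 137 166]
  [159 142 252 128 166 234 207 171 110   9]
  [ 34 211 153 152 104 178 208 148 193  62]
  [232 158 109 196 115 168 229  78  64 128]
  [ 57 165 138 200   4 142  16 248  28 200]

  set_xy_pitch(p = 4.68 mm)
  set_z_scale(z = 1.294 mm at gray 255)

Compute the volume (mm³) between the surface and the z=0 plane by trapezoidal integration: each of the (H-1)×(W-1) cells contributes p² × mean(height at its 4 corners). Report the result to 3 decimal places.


1651.043

height_mm = gray/255 × 1.294; cell vol = 4.68² × mean(4 corners)
unit = 4.68² × 1.294 / (4×255) = 0.027786 mm³ per gray-sum
row 0: Σ corner-gray over 9 cells = 4386  → 121.8693
row 1: Σ corner-gray over 9 cells = 3600  → 100.0295
row 2: Σ corner-gray over 9 cells = 2923  → 81.2184
row 3: Σ corner-gray over 9 cells = 4002  → 111.1995
row 4: Σ corner-gray over 9 cells = 5062  → 140.6527
row 5: Σ corner-gray over 9 cells = 4727  → 131.3444
row 6: Σ corner-gray over 9 cells = 4614  → 128.2045
row 7: Σ corner-gray over 9 cells = 4287  → 119.1185
row 8: Σ corner-gray over 9 cells = 4346  → 120.7579
row 9: Σ corner-gray over 9 cells = 5578  → 154.9902
row 10: Σ corner-gray over 9 cells = 5778  → 160.5474
row 11: Σ corner-gray over 9 cells = 5384  → 149.5997
row 12: Σ corner-gray over 9 cells = 4733  → 131.5111
Σ rows: total corner-gray = 59420  → 1651.0433 mm³


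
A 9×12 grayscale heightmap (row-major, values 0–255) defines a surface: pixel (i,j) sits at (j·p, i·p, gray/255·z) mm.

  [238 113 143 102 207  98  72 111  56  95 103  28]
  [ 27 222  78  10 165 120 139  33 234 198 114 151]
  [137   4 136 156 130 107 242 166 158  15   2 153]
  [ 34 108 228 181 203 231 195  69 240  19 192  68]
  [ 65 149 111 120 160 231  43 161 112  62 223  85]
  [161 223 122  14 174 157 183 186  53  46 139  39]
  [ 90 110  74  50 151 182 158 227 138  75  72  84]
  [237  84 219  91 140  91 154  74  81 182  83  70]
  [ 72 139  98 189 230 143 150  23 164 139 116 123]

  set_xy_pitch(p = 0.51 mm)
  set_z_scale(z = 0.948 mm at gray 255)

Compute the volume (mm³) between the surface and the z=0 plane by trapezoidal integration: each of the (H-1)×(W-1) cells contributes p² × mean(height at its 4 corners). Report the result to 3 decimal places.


10.889

height_mm = gray/255 × 0.948; cell vol = 0.51² × mean(4 corners)
unit = 0.51² × 0.948 / (4×255) = 0.00024174 mm³ per gray-sum
row 0: Σ corner-gray over 11 cells = 5270  → 1.2740
row 1: Σ corner-gray over 11 cells = 5326  → 1.2875
row 2: Σ corner-gray over 11 cells = 5956  → 1.4398
row 3: Σ corner-gray over 11 cells = 6328  → 1.5297
row 4: Σ corner-gray over 11 cells = 5688  → 1.3750
row 5: Σ corner-gray over 11 cells = 5442  → 1.3155
row 6: Σ corner-gray over 11 cells = 5353  → 1.2940
row 7: Σ corner-gray over 11 cells = 5682  → 1.3736
Σ rows: total corner-gray = 45045  → 10.8892 mm³


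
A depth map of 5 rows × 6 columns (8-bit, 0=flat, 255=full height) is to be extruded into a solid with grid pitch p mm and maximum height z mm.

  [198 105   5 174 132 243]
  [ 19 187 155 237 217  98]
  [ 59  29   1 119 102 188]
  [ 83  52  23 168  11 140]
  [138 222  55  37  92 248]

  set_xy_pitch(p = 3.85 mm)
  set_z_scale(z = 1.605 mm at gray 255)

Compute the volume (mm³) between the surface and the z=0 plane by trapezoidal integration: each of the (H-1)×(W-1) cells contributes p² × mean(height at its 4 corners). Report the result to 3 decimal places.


206.391

height_mm = gray/255 × 1.605; cell vol = 3.85² × mean(4 corners)
unit = 3.85² × 1.605 / (4×255) = 0.0233236 mm³ per gray-sum
row 0: Σ corner-gray over 5 cells = 2982  → 69.5511
row 1: Σ corner-gray over 5 cells = 2458  → 57.3295
row 2: Σ corner-gray over 5 cells = 1480  → 34.5190
row 3: Σ corner-gray over 5 cells = 1929  → 44.9913
Σ rows: total corner-gray = 8849  → 206.3909 mm³


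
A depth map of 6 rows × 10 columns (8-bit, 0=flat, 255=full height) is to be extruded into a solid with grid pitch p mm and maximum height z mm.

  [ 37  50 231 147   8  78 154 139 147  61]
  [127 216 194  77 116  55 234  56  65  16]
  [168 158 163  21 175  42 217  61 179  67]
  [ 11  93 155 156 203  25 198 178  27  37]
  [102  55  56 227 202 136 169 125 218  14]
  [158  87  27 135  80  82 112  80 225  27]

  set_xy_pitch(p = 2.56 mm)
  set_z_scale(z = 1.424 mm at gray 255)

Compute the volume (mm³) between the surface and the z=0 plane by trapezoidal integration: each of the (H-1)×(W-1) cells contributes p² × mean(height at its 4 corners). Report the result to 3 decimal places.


200.727

height_mm = gray/255 × 1.424; cell vol = 2.56² × mean(4 corners)
unit = 2.56² × 1.424 / (4×255) = 0.00914934 mm³ per gray-sum
row 0: Σ corner-gray over 9 cells = 4175  → 38.1985
row 1: Σ corner-gray over 9 cells = 4436  → 40.5865
row 2: Σ corner-gray over 9 cells = 4385  → 40.1199
row 3: Σ corner-gray over 9 cells = 4610  → 42.1785
row 4: Σ corner-gray over 9 cells = 4333  → 39.6441
Σ rows: total corner-gray = 21939  → 200.7274 mm³


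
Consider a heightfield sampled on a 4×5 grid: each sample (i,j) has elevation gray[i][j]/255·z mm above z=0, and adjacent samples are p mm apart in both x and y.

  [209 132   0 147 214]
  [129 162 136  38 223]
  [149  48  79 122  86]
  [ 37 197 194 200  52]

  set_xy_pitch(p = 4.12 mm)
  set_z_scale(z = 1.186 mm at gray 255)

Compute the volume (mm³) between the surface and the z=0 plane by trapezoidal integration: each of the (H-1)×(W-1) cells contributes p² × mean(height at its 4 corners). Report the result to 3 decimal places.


height_mm = gray/255 × 1.186; cell vol = 4.12² × mean(4 corners)
unit = 4.12² × 1.186 / (4×255) = 0.0197369 mm³ per gray-sum
row 0: Σ corner-gray over 4 cells = 2005  → 39.5725
row 1: Σ corner-gray over 4 cells = 1757  → 34.6777
row 2: Σ corner-gray over 4 cells = 2004  → 39.5527
Σ rows: total corner-gray = 5766  → 113.8030 mm³

113.803


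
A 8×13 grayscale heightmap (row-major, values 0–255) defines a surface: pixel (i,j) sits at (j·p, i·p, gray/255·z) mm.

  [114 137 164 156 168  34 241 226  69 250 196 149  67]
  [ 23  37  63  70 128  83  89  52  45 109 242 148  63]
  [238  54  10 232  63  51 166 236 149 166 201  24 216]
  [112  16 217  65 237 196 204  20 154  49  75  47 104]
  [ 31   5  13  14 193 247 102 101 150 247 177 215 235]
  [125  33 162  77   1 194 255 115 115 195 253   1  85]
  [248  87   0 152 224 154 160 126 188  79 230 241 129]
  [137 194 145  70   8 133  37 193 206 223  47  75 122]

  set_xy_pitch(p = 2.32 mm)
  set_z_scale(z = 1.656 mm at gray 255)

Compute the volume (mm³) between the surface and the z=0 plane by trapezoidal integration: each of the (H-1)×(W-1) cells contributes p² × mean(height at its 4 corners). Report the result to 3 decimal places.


373.273

height_mm = gray/255 × 1.656; cell vol = 2.32² × mean(4 corners)
unit = 2.32² × 1.656 / (4×255) = 0.00873848 mm³ per gray-sum
row 0: Σ corner-gray over 12 cells = 5979  → 52.2474
row 1: Σ corner-gray over 12 cells = 5376  → 46.9781
row 2: Σ corner-gray over 12 cells = 5934  → 51.8542
row 3: Σ corner-gray over 12 cells = 5970  → 52.1688
row 4: Σ corner-gray over 12 cells = 6206  → 54.2310
row 5: Σ corner-gray over 12 cells = 6671  → 58.2944
row 6: Σ corner-gray over 12 cells = 6580  → 57.4992
Σ rows: total corner-gray = 42716  → 373.2731 mm³


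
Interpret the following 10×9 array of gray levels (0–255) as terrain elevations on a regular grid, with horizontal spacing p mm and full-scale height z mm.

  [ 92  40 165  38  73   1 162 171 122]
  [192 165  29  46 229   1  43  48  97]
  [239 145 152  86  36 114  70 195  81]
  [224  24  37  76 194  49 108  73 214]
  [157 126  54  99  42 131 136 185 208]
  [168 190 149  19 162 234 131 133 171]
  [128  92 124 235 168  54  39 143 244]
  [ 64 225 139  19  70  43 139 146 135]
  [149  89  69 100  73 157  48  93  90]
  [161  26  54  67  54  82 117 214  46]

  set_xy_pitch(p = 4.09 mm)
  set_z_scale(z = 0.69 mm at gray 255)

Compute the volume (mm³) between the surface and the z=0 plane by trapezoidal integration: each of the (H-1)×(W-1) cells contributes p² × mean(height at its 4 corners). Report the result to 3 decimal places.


height_mm = gray/255 × 0.69; cell vol = 4.09² × mean(4 corners)
unit = 4.09² × 0.69 / (4×255) = 0.0113161 mm³ per gray-sum
row 0: Σ corner-gray over 8 cells = 2925  → 33.0995
row 1: Σ corner-gray over 8 cells = 3327  → 37.6486
row 2: Σ corner-gray over 8 cells = 3476  → 39.3347
row 3: Σ corner-gray over 8 cells = 3471  → 39.2781
row 4: Σ corner-gray over 8 cells = 4286  → 48.5007
row 5: Σ corner-gray over 8 cells = 4457  → 50.4357
row 6: Σ corner-gray over 8 cells = 3843  → 43.4876
row 7: Σ corner-gray over 8 cells = 3258  → 36.8677
row 8: Σ corner-gray over 8 cells = 2932  → 33.1787
Σ rows: total corner-gray = 31975  → 361.8313 mm³

361.831
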